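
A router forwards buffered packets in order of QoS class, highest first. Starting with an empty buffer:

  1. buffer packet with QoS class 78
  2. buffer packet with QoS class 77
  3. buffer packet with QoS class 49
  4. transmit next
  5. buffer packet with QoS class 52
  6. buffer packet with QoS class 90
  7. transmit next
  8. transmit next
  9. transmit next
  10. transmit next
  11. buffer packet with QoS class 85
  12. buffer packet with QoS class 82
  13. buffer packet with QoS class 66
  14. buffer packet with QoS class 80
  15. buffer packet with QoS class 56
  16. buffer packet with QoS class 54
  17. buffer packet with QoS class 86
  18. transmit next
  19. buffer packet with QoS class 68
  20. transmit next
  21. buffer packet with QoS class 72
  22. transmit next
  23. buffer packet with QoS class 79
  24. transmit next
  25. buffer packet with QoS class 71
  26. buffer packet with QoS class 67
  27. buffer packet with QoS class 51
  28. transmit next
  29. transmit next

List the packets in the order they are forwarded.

78 → 90 → 77 → 52 → 49 → 86 → 85 → 82 → 80 → 79 → 72

insert 78 → {78}
insert 77 → {78, 77}
insert 49 → {78, 77, 49}
transmit next → 78; now {77, 49}
insert 52 → {77, 52, 49}
insert 90 → {90, 77, 52, 49}
transmit next → 90; now {77, 52, 49}
transmit next → 77; now {52, 49}
transmit next → 52; now {49}
transmit next → 49; now {}
insert 85 → {85}
insert 82 → {85, 82}
insert 66 → {85, 82, 66}
insert 80 → {85, 82, 80, 66}
insert 56 → {85, 82, 80, 66, 56}
insert 54 → {85, 82, 80, 66, 56, 54}
insert 86 → {86, 85, 82, 80, 66, 56, 54}
transmit next → 86; now {85, 82, 80, 66, 56, 54}
insert 68 → {85, 82, 80, 68, 66, 56, 54}
transmit next → 85; now {82, 80, 68, 66, 56, 54}
insert 72 → {82, 80, 72, 68, 66, 56, 54}
transmit next → 82; now {80, 72, 68, 66, 56, 54}
insert 79 → {80, 79, 72, 68, 66, 56, 54}
transmit next → 80; now {79, 72, 68, 66, 56, 54}
insert 71 → {79, 72, 71, 68, 66, 56, 54}
insert 67 → {79, 72, 71, 68, 67, 66, 56, 54}
insert 51 → {79, 72, 71, 68, 67, 66, 56, 54, 51}
transmit next → 79; now {72, 71, 68, 67, 66, 56, 54, 51}
transmit next → 72; now {71, 68, 67, 66, 56, 54, 51}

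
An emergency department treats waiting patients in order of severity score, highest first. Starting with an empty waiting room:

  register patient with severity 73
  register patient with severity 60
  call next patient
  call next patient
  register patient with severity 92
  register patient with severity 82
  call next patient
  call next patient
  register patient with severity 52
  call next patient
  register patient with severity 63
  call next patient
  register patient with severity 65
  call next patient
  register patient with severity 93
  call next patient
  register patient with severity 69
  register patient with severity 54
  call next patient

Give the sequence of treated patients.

insert 73 → {73}
insert 60 → {73, 60}
call next patient → 73; now {60}
call next patient → 60; now {}
insert 92 → {92}
insert 82 → {92, 82}
call next patient → 92; now {82}
call next patient → 82; now {}
insert 52 → {52}
call next patient → 52; now {}
insert 63 → {63}
call next patient → 63; now {}
insert 65 → {65}
call next patient → 65; now {}
insert 93 → {93}
call next patient → 93; now {}
insert 69 → {69}
insert 54 → {69, 54}
call next patient → 69; now {54}

73, 60, 92, 82, 52, 63, 65, 93, 69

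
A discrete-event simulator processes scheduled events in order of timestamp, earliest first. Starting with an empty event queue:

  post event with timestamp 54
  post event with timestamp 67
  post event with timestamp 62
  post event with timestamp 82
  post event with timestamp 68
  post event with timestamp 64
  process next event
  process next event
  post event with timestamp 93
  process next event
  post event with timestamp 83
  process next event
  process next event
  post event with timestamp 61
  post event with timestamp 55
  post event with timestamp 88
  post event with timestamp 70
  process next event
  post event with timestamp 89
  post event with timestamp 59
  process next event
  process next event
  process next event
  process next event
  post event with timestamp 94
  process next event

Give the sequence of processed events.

insert 54 → {54}
insert 67 → {54, 67}
insert 62 → {54, 62, 67}
insert 82 → {54, 62, 67, 82}
insert 68 → {54, 62, 67, 68, 82}
insert 64 → {54, 62, 64, 67, 68, 82}
process next event → 54; now {62, 64, 67, 68, 82}
process next event → 62; now {64, 67, 68, 82}
insert 93 → {64, 67, 68, 82, 93}
process next event → 64; now {67, 68, 82, 93}
insert 83 → {67, 68, 82, 83, 93}
process next event → 67; now {68, 82, 83, 93}
process next event → 68; now {82, 83, 93}
insert 61 → {61, 82, 83, 93}
insert 55 → {55, 61, 82, 83, 93}
insert 88 → {55, 61, 82, 83, 88, 93}
insert 70 → {55, 61, 70, 82, 83, 88, 93}
process next event → 55; now {61, 70, 82, 83, 88, 93}
insert 89 → {61, 70, 82, 83, 88, 89, 93}
insert 59 → {59, 61, 70, 82, 83, 88, 89, 93}
process next event → 59; now {61, 70, 82, 83, 88, 89, 93}
process next event → 61; now {70, 82, 83, 88, 89, 93}
process next event → 70; now {82, 83, 88, 89, 93}
process next event → 82; now {83, 88, 89, 93}
insert 94 → {83, 88, 89, 93, 94}
process next event → 83; now {88, 89, 93, 94}

54, 62, 64, 67, 68, 55, 59, 61, 70, 82, 83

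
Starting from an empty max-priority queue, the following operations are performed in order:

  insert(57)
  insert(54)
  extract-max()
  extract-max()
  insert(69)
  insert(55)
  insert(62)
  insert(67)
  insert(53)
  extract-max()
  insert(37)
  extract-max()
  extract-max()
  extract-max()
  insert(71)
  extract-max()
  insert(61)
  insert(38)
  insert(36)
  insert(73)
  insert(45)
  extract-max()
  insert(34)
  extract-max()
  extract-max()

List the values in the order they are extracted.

insert 57 → {57}
insert 54 → {57, 54}
extract-max → 57; now {54}
extract-max → 54; now {}
insert 69 → {69}
insert 55 → {69, 55}
insert 62 → {69, 62, 55}
insert 67 → {69, 67, 62, 55}
insert 53 → {69, 67, 62, 55, 53}
extract-max → 69; now {67, 62, 55, 53}
insert 37 → {67, 62, 55, 53, 37}
extract-max → 67; now {62, 55, 53, 37}
extract-max → 62; now {55, 53, 37}
extract-max → 55; now {53, 37}
insert 71 → {71, 53, 37}
extract-max → 71; now {53, 37}
insert 61 → {61, 53, 37}
insert 38 → {61, 53, 38, 37}
insert 36 → {61, 53, 38, 37, 36}
insert 73 → {73, 61, 53, 38, 37, 36}
insert 45 → {73, 61, 53, 45, 38, 37, 36}
extract-max → 73; now {61, 53, 45, 38, 37, 36}
insert 34 → {61, 53, 45, 38, 37, 36, 34}
extract-max → 61; now {53, 45, 38, 37, 36, 34}
extract-max → 53; now {45, 38, 37, 36, 34}

[57, 54, 69, 67, 62, 55, 71, 73, 61, 53]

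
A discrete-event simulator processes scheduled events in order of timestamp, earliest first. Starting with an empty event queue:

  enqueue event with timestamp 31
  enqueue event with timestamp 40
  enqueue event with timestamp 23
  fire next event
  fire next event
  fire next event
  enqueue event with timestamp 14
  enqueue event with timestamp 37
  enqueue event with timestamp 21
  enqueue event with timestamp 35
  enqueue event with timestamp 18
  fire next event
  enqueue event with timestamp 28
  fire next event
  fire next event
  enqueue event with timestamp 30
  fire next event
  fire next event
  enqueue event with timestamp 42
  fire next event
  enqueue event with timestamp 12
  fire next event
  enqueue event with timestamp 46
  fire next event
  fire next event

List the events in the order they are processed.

23, 31, 40, 14, 18, 21, 28, 30, 35, 12, 37, 42

insert 31 → {31}
insert 40 → {31, 40}
insert 23 → {23, 31, 40}
fire next event → 23; now {31, 40}
fire next event → 31; now {40}
fire next event → 40; now {}
insert 14 → {14}
insert 37 → {14, 37}
insert 21 → {14, 21, 37}
insert 35 → {14, 21, 35, 37}
insert 18 → {14, 18, 21, 35, 37}
fire next event → 14; now {18, 21, 35, 37}
insert 28 → {18, 21, 28, 35, 37}
fire next event → 18; now {21, 28, 35, 37}
fire next event → 21; now {28, 35, 37}
insert 30 → {28, 30, 35, 37}
fire next event → 28; now {30, 35, 37}
fire next event → 30; now {35, 37}
insert 42 → {35, 37, 42}
fire next event → 35; now {37, 42}
insert 12 → {12, 37, 42}
fire next event → 12; now {37, 42}
insert 46 → {37, 42, 46}
fire next event → 37; now {42, 46}
fire next event → 42; now {46}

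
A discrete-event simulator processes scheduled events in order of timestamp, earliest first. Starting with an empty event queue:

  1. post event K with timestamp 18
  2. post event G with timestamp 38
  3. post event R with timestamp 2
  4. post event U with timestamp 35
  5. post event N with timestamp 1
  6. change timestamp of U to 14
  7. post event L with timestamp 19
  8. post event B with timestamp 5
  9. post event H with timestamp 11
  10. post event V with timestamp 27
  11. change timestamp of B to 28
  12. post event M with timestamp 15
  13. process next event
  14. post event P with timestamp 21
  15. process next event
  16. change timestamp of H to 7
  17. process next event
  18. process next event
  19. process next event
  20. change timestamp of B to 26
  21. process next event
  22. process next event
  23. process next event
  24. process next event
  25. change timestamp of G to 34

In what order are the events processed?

add K (timestamp 18) → {K:18}
add G (timestamp 38) → {K:18, G:38}
add R (timestamp 2) → {R:2, K:18, G:38}
add U (timestamp 35) → {R:2, K:18, U:35, G:38}
add N (timestamp 1) → {N:1, R:2, K:18, U:35, G:38}
update U to timestamp 14 → {N:1, R:2, U:14, K:18, G:38}
add L (timestamp 19) → {N:1, R:2, U:14, K:18, L:19, G:38}
add B (timestamp 5) → {N:1, R:2, B:5, U:14, K:18, L:19, G:38}
add H (timestamp 11) → {N:1, R:2, B:5, H:11, U:14, K:18, L:19, G:38}
add V (timestamp 27) → {N:1, R:2, B:5, H:11, U:14, K:18, L:19, V:27, G:38}
update B to timestamp 28 → {N:1, R:2, H:11, U:14, K:18, L:19, V:27, B:28, G:38}
add M (timestamp 15) → {N:1, R:2, H:11, U:14, M:15, K:18, L:19, V:27, B:28, G:38}
process next event → N; now {R:2, H:11, U:14, M:15, K:18, L:19, V:27, B:28, G:38}
add P (timestamp 21) → {R:2, H:11, U:14, M:15, K:18, L:19, P:21, V:27, B:28, G:38}
process next event → R; now {H:11, U:14, M:15, K:18, L:19, P:21, V:27, B:28, G:38}
update H to timestamp 7 → {H:7, U:14, M:15, K:18, L:19, P:21, V:27, B:28, G:38}
process next event → H; now {U:14, M:15, K:18, L:19, P:21, V:27, B:28, G:38}
process next event → U; now {M:15, K:18, L:19, P:21, V:27, B:28, G:38}
process next event → M; now {K:18, L:19, P:21, V:27, B:28, G:38}
update B to timestamp 26 → {K:18, L:19, P:21, B:26, V:27, G:38}
process next event → K; now {L:19, P:21, B:26, V:27, G:38}
process next event → L; now {P:21, B:26, V:27, G:38}
process next event → P; now {B:26, V:27, G:38}
process next event → B; now {V:27, G:38}
update G to timestamp 34 → {V:27, G:34}

[N, R, H, U, M, K, L, P, B]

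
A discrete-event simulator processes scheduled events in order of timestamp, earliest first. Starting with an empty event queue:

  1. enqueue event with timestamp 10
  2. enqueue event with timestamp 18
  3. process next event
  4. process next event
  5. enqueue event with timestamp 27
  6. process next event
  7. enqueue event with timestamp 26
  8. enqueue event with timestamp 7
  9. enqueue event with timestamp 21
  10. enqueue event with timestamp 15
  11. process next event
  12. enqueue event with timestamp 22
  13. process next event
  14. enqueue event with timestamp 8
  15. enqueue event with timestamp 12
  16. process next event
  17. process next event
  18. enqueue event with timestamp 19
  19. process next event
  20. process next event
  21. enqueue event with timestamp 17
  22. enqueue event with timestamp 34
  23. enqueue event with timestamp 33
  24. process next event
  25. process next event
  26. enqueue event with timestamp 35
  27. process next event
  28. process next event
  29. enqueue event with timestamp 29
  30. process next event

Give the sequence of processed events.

insert 10 → {10}
insert 18 → {10, 18}
process next event → 10; now {18}
process next event → 18; now {}
insert 27 → {27}
process next event → 27; now {}
insert 26 → {26}
insert 7 → {7, 26}
insert 21 → {7, 21, 26}
insert 15 → {7, 15, 21, 26}
process next event → 7; now {15, 21, 26}
insert 22 → {15, 21, 22, 26}
process next event → 15; now {21, 22, 26}
insert 8 → {8, 21, 22, 26}
insert 12 → {8, 12, 21, 22, 26}
process next event → 8; now {12, 21, 22, 26}
process next event → 12; now {21, 22, 26}
insert 19 → {19, 21, 22, 26}
process next event → 19; now {21, 22, 26}
process next event → 21; now {22, 26}
insert 17 → {17, 22, 26}
insert 34 → {17, 22, 26, 34}
insert 33 → {17, 22, 26, 33, 34}
process next event → 17; now {22, 26, 33, 34}
process next event → 22; now {26, 33, 34}
insert 35 → {26, 33, 34, 35}
process next event → 26; now {33, 34, 35}
process next event → 33; now {34, 35}
insert 29 → {29, 34, 35}
process next event → 29; now {34, 35}

10 → 18 → 27 → 7 → 15 → 8 → 12 → 19 → 21 → 17 → 22 → 26 → 33 → 29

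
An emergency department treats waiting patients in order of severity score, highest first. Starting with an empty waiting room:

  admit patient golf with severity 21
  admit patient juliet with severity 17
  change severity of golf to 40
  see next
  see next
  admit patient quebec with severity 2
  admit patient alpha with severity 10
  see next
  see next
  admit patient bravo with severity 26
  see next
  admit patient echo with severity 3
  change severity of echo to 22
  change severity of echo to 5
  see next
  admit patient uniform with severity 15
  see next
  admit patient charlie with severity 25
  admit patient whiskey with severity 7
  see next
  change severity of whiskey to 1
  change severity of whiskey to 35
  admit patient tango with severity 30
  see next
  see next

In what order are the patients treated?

golf → juliet → alpha → quebec → bravo → echo → uniform → charlie → whiskey → tango

add golf (severity 21) → {golf:21}
add juliet (severity 17) → {golf:21, juliet:17}
update golf to severity 40 → {golf:40, juliet:17}
see next → golf; now {juliet:17}
see next → juliet; now {}
add quebec (severity 2) → {quebec:2}
add alpha (severity 10) → {alpha:10, quebec:2}
see next → alpha; now {quebec:2}
see next → quebec; now {}
add bravo (severity 26) → {bravo:26}
see next → bravo; now {}
add echo (severity 3) → {echo:3}
update echo to severity 22 → {echo:22}
update echo to severity 5 → {echo:5}
see next → echo; now {}
add uniform (severity 15) → {uniform:15}
see next → uniform; now {}
add charlie (severity 25) → {charlie:25}
add whiskey (severity 7) → {charlie:25, whiskey:7}
see next → charlie; now {whiskey:7}
update whiskey to severity 1 → {whiskey:1}
update whiskey to severity 35 → {whiskey:35}
add tango (severity 30) → {whiskey:35, tango:30}
see next → whiskey; now {tango:30}
see next → tango; now {}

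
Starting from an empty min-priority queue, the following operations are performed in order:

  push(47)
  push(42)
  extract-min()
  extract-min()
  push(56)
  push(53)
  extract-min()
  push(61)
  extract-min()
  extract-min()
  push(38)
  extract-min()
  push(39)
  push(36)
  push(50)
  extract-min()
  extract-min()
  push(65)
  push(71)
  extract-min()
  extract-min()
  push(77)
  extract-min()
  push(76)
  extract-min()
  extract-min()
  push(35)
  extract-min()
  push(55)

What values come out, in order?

insert 47 → {47}
insert 42 → {42, 47}
extract-min → 42; now {47}
extract-min → 47; now {}
insert 56 → {56}
insert 53 → {53, 56}
extract-min → 53; now {56}
insert 61 → {56, 61}
extract-min → 56; now {61}
extract-min → 61; now {}
insert 38 → {38}
extract-min → 38; now {}
insert 39 → {39}
insert 36 → {36, 39}
insert 50 → {36, 39, 50}
extract-min → 36; now {39, 50}
extract-min → 39; now {50}
insert 65 → {50, 65}
insert 71 → {50, 65, 71}
extract-min → 50; now {65, 71}
extract-min → 65; now {71}
insert 77 → {71, 77}
extract-min → 71; now {77}
insert 76 → {76, 77}
extract-min → 76; now {77}
extract-min → 77; now {}
insert 35 → {35}
extract-min → 35; now {}
insert 55 → {55}

42, 47, 53, 56, 61, 38, 36, 39, 50, 65, 71, 76, 77, 35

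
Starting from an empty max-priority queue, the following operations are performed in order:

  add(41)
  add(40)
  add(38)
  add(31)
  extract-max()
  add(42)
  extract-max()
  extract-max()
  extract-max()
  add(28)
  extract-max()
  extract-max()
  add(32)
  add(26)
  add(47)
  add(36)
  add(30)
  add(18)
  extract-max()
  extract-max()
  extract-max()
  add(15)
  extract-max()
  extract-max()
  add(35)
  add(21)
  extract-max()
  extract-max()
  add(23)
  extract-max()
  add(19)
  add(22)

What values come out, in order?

insert 41 → {41}
insert 40 → {41, 40}
insert 38 → {41, 40, 38}
insert 31 → {41, 40, 38, 31}
extract-max → 41; now {40, 38, 31}
insert 42 → {42, 40, 38, 31}
extract-max → 42; now {40, 38, 31}
extract-max → 40; now {38, 31}
extract-max → 38; now {31}
insert 28 → {31, 28}
extract-max → 31; now {28}
extract-max → 28; now {}
insert 32 → {32}
insert 26 → {32, 26}
insert 47 → {47, 32, 26}
insert 36 → {47, 36, 32, 26}
insert 30 → {47, 36, 32, 30, 26}
insert 18 → {47, 36, 32, 30, 26, 18}
extract-max → 47; now {36, 32, 30, 26, 18}
extract-max → 36; now {32, 30, 26, 18}
extract-max → 32; now {30, 26, 18}
insert 15 → {30, 26, 18, 15}
extract-max → 30; now {26, 18, 15}
extract-max → 26; now {18, 15}
insert 35 → {35, 18, 15}
insert 21 → {35, 21, 18, 15}
extract-max → 35; now {21, 18, 15}
extract-max → 21; now {18, 15}
insert 23 → {23, 18, 15}
extract-max → 23; now {18, 15}
insert 19 → {19, 18, 15}
insert 22 → {22, 19, 18, 15}

41 → 42 → 40 → 38 → 31 → 28 → 47 → 36 → 32 → 30 → 26 → 35 → 21 → 23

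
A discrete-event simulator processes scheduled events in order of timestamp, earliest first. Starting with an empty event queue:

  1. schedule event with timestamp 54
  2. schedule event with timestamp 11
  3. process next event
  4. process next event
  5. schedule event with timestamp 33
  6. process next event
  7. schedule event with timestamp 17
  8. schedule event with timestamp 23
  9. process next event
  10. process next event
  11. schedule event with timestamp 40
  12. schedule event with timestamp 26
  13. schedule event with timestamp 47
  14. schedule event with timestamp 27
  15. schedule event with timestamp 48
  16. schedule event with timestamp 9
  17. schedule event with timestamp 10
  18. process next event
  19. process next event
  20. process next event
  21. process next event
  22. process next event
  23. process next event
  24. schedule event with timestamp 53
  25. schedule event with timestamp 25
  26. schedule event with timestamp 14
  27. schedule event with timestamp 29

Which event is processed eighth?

26

insert 54 → {54}
insert 11 → {11, 54}
process next event → 11; now {54}
process next event → 54; now {}
insert 33 → {33}
process next event → 33; now {}
insert 17 → {17}
insert 23 → {17, 23}
process next event → 17; now {23}
process next event → 23; now {}
insert 40 → {40}
insert 26 → {26, 40}
insert 47 → {26, 40, 47}
insert 27 → {26, 27, 40, 47}
insert 48 → {26, 27, 40, 47, 48}
insert 9 → {9, 26, 27, 40, 47, 48}
insert 10 → {9, 10, 26, 27, 40, 47, 48}
process next event → 9; now {10, 26, 27, 40, 47, 48}
process next event → 10; now {26, 27, 40, 47, 48}
process next event → 26; now {27, 40, 47, 48}
process next event → 27; now {40, 47, 48}
process next event → 40; now {47, 48}
process next event → 47; now {48}
insert 53 → {48, 53}
insert 25 → {25, 48, 53}
insert 14 → {14, 25, 48, 53}
insert 29 → {14, 25, 29, 48, 53}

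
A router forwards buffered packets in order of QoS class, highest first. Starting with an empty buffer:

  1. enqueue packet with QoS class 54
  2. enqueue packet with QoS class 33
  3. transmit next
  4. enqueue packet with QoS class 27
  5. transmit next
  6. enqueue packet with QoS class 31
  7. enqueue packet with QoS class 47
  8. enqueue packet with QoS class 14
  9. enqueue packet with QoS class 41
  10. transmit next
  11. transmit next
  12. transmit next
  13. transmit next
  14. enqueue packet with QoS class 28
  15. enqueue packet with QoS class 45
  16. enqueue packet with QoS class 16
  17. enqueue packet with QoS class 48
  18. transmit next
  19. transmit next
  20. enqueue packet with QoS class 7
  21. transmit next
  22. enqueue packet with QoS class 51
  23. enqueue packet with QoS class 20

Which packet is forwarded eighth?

45

insert 54 → {54}
insert 33 → {54, 33}
transmit next → 54; now {33}
insert 27 → {33, 27}
transmit next → 33; now {27}
insert 31 → {31, 27}
insert 47 → {47, 31, 27}
insert 14 → {47, 31, 27, 14}
insert 41 → {47, 41, 31, 27, 14}
transmit next → 47; now {41, 31, 27, 14}
transmit next → 41; now {31, 27, 14}
transmit next → 31; now {27, 14}
transmit next → 27; now {14}
insert 28 → {28, 14}
insert 45 → {45, 28, 14}
insert 16 → {45, 28, 16, 14}
insert 48 → {48, 45, 28, 16, 14}
transmit next → 48; now {45, 28, 16, 14}
transmit next → 45; now {28, 16, 14}
insert 7 → {28, 16, 14, 7}
transmit next → 28; now {16, 14, 7}
insert 51 → {51, 16, 14, 7}
insert 20 → {51, 20, 16, 14, 7}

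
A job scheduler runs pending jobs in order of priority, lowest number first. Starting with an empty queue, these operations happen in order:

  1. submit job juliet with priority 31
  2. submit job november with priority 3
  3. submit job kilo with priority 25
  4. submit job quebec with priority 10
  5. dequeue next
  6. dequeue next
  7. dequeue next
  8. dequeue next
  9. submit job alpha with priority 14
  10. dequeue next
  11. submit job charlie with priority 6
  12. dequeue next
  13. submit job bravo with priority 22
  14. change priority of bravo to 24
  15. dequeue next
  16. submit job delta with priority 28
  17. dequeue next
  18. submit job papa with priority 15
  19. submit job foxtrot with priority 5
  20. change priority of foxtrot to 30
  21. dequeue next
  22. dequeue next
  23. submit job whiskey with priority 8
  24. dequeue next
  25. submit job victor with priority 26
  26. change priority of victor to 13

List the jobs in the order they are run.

november, quebec, kilo, juliet, alpha, charlie, bravo, delta, papa, foxtrot, whiskey

add juliet (priority 31) → {juliet:31}
add november (priority 3) → {november:3, juliet:31}
add kilo (priority 25) → {november:3, kilo:25, juliet:31}
add quebec (priority 10) → {november:3, quebec:10, kilo:25, juliet:31}
dequeue next → november; now {quebec:10, kilo:25, juliet:31}
dequeue next → quebec; now {kilo:25, juliet:31}
dequeue next → kilo; now {juliet:31}
dequeue next → juliet; now {}
add alpha (priority 14) → {alpha:14}
dequeue next → alpha; now {}
add charlie (priority 6) → {charlie:6}
dequeue next → charlie; now {}
add bravo (priority 22) → {bravo:22}
update bravo to priority 24 → {bravo:24}
dequeue next → bravo; now {}
add delta (priority 28) → {delta:28}
dequeue next → delta; now {}
add papa (priority 15) → {papa:15}
add foxtrot (priority 5) → {foxtrot:5, papa:15}
update foxtrot to priority 30 → {papa:15, foxtrot:30}
dequeue next → papa; now {foxtrot:30}
dequeue next → foxtrot; now {}
add whiskey (priority 8) → {whiskey:8}
dequeue next → whiskey; now {}
add victor (priority 26) → {victor:26}
update victor to priority 13 → {victor:13}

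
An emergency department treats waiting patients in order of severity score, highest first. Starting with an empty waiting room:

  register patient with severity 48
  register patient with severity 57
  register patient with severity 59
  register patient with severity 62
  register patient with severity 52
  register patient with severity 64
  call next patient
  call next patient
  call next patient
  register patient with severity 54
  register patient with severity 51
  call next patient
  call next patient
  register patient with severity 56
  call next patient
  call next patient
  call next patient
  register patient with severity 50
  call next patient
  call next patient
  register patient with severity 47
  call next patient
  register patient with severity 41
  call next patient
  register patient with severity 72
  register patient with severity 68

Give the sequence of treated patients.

64, 62, 59, 57, 54, 56, 52, 51, 50, 48, 47, 41

insert 48 → {48}
insert 57 → {57, 48}
insert 59 → {59, 57, 48}
insert 62 → {62, 59, 57, 48}
insert 52 → {62, 59, 57, 52, 48}
insert 64 → {64, 62, 59, 57, 52, 48}
call next patient → 64; now {62, 59, 57, 52, 48}
call next patient → 62; now {59, 57, 52, 48}
call next patient → 59; now {57, 52, 48}
insert 54 → {57, 54, 52, 48}
insert 51 → {57, 54, 52, 51, 48}
call next patient → 57; now {54, 52, 51, 48}
call next patient → 54; now {52, 51, 48}
insert 56 → {56, 52, 51, 48}
call next patient → 56; now {52, 51, 48}
call next patient → 52; now {51, 48}
call next patient → 51; now {48}
insert 50 → {50, 48}
call next patient → 50; now {48}
call next patient → 48; now {}
insert 47 → {47}
call next patient → 47; now {}
insert 41 → {41}
call next patient → 41; now {}
insert 72 → {72}
insert 68 → {72, 68}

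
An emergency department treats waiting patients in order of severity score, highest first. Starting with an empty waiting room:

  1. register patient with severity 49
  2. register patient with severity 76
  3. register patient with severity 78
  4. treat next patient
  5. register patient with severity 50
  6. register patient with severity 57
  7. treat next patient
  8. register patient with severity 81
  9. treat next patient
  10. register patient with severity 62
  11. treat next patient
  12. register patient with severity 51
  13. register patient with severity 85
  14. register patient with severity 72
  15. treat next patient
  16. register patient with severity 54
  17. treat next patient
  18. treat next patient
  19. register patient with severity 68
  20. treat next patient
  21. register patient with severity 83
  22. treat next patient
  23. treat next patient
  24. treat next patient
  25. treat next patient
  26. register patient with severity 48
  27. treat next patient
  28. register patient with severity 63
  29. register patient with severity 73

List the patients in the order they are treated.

[78, 76, 81, 62, 85, 72, 57, 68, 83, 54, 51, 50, 49]

insert 49 → {49}
insert 76 → {76, 49}
insert 78 → {78, 76, 49}
treat next patient → 78; now {76, 49}
insert 50 → {76, 50, 49}
insert 57 → {76, 57, 50, 49}
treat next patient → 76; now {57, 50, 49}
insert 81 → {81, 57, 50, 49}
treat next patient → 81; now {57, 50, 49}
insert 62 → {62, 57, 50, 49}
treat next patient → 62; now {57, 50, 49}
insert 51 → {57, 51, 50, 49}
insert 85 → {85, 57, 51, 50, 49}
insert 72 → {85, 72, 57, 51, 50, 49}
treat next patient → 85; now {72, 57, 51, 50, 49}
insert 54 → {72, 57, 54, 51, 50, 49}
treat next patient → 72; now {57, 54, 51, 50, 49}
treat next patient → 57; now {54, 51, 50, 49}
insert 68 → {68, 54, 51, 50, 49}
treat next patient → 68; now {54, 51, 50, 49}
insert 83 → {83, 54, 51, 50, 49}
treat next patient → 83; now {54, 51, 50, 49}
treat next patient → 54; now {51, 50, 49}
treat next patient → 51; now {50, 49}
treat next patient → 50; now {49}
insert 48 → {49, 48}
treat next patient → 49; now {48}
insert 63 → {63, 48}
insert 73 → {73, 63, 48}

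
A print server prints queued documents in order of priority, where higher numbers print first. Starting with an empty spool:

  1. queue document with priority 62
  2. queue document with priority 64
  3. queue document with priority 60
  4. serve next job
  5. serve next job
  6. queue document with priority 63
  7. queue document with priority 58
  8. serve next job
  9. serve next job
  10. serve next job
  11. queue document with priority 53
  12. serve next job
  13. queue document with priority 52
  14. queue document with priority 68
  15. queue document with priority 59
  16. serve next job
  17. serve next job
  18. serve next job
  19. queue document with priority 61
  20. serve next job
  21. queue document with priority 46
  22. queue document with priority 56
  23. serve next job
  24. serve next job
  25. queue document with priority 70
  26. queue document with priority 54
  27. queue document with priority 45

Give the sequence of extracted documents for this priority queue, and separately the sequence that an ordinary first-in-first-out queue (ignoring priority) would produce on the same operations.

priority queue: 64 → 62 → 63 → 60 → 58 → 53 → 68 → 59 → 52 → 61 → 56 → 46; FIFO queue: 62 → 64 → 60 → 63 → 58 → 53 → 52 → 68 → 59 → 61 → 46 → 56

insert 62 → {62}
insert 64 → {64, 62}
insert 60 → {64, 62, 60}
serve next job → 64; now {62, 60}
serve next job → 62; now {60}
insert 63 → {63, 60}
insert 58 → {63, 60, 58}
serve next job → 63; now {60, 58}
serve next job → 60; now {58}
serve next job → 58; now {}
insert 53 → {53}
serve next job → 53; now {}
insert 52 → {52}
insert 68 → {68, 52}
insert 59 → {68, 59, 52}
serve next job → 68; now {59, 52}
serve next job → 59; now {52}
serve next job → 52; now {}
insert 61 → {61}
serve next job → 61; now {}
insert 46 → {46}
insert 56 → {56, 46}
serve next job → 56; now {46}
serve next job → 46; now {}
insert 70 → {70}
insert 54 → {70, 54}
insert 45 → {70, 54, 45}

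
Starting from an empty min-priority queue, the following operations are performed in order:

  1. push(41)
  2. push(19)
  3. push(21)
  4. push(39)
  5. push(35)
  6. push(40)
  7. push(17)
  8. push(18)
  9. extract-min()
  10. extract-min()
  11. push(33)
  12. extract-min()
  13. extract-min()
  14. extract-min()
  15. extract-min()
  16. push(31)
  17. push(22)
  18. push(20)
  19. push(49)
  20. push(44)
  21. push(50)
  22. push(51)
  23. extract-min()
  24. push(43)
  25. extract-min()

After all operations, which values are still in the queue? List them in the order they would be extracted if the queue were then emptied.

insert 41 → {41}
insert 19 → {19, 41}
insert 21 → {19, 21, 41}
insert 39 → {19, 21, 39, 41}
insert 35 → {19, 21, 35, 39, 41}
insert 40 → {19, 21, 35, 39, 40, 41}
insert 17 → {17, 19, 21, 35, 39, 40, 41}
insert 18 → {17, 18, 19, 21, 35, 39, 40, 41}
extract-min → 17; now {18, 19, 21, 35, 39, 40, 41}
extract-min → 18; now {19, 21, 35, 39, 40, 41}
insert 33 → {19, 21, 33, 35, 39, 40, 41}
extract-min → 19; now {21, 33, 35, 39, 40, 41}
extract-min → 21; now {33, 35, 39, 40, 41}
extract-min → 33; now {35, 39, 40, 41}
extract-min → 35; now {39, 40, 41}
insert 31 → {31, 39, 40, 41}
insert 22 → {22, 31, 39, 40, 41}
insert 20 → {20, 22, 31, 39, 40, 41}
insert 49 → {20, 22, 31, 39, 40, 41, 49}
insert 44 → {20, 22, 31, 39, 40, 41, 44, 49}
insert 50 → {20, 22, 31, 39, 40, 41, 44, 49, 50}
insert 51 → {20, 22, 31, 39, 40, 41, 44, 49, 50, 51}
extract-min → 20; now {22, 31, 39, 40, 41, 44, 49, 50, 51}
insert 43 → {22, 31, 39, 40, 41, 43, 44, 49, 50, 51}
extract-min → 22; now {31, 39, 40, 41, 43, 44, 49, 50, 51}

31, 39, 40, 41, 43, 44, 49, 50, 51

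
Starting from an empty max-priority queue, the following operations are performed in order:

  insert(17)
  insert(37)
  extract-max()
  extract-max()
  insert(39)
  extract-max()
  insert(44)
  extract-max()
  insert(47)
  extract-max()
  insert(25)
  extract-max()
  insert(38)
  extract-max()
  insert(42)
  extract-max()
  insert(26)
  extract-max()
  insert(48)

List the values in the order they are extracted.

insert 17 → {17}
insert 37 → {37, 17}
extract-max → 37; now {17}
extract-max → 17; now {}
insert 39 → {39}
extract-max → 39; now {}
insert 44 → {44}
extract-max → 44; now {}
insert 47 → {47}
extract-max → 47; now {}
insert 25 → {25}
extract-max → 25; now {}
insert 38 → {38}
extract-max → 38; now {}
insert 42 → {42}
extract-max → 42; now {}
insert 26 → {26}
extract-max → 26; now {}
insert 48 → {48}

37 → 17 → 39 → 44 → 47 → 25 → 38 → 42 → 26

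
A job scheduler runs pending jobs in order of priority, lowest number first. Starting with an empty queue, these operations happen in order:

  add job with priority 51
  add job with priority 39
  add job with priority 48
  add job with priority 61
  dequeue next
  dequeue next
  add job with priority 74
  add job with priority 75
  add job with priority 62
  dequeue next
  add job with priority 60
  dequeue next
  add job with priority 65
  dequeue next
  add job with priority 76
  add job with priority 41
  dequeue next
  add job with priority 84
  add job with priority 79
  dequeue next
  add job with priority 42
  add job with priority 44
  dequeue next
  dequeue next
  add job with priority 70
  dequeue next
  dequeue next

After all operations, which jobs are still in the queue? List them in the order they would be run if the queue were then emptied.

insert 51 → {51}
insert 39 → {39, 51}
insert 48 → {39, 48, 51}
insert 61 → {39, 48, 51, 61}
dequeue next → 39; now {48, 51, 61}
dequeue next → 48; now {51, 61}
insert 74 → {51, 61, 74}
insert 75 → {51, 61, 74, 75}
insert 62 → {51, 61, 62, 74, 75}
dequeue next → 51; now {61, 62, 74, 75}
insert 60 → {60, 61, 62, 74, 75}
dequeue next → 60; now {61, 62, 74, 75}
insert 65 → {61, 62, 65, 74, 75}
dequeue next → 61; now {62, 65, 74, 75}
insert 76 → {62, 65, 74, 75, 76}
insert 41 → {41, 62, 65, 74, 75, 76}
dequeue next → 41; now {62, 65, 74, 75, 76}
insert 84 → {62, 65, 74, 75, 76, 84}
insert 79 → {62, 65, 74, 75, 76, 79, 84}
dequeue next → 62; now {65, 74, 75, 76, 79, 84}
insert 42 → {42, 65, 74, 75, 76, 79, 84}
insert 44 → {42, 44, 65, 74, 75, 76, 79, 84}
dequeue next → 42; now {44, 65, 74, 75, 76, 79, 84}
dequeue next → 44; now {65, 74, 75, 76, 79, 84}
insert 70 → {65, 70, 74, 75, 76, 79, 84}
dequeue next → 65; now {70, 74, 75, 76, 79, 84}
dequeue next → 70; now {74, 75, 76, 79, 84}

[74, 75, 76, 79, 84]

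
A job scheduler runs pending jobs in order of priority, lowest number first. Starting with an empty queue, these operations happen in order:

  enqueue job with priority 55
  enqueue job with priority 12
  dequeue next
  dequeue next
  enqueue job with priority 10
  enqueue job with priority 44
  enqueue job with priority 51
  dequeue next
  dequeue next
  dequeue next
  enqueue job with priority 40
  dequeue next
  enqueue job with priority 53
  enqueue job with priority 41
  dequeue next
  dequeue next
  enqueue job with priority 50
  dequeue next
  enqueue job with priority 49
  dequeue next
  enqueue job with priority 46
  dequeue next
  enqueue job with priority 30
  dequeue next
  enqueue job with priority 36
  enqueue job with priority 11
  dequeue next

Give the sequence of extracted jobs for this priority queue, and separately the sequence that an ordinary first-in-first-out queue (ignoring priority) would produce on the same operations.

priority queue: 12 → 55 → 10 → 44 → 51 → 40 → 41 → 53 → 50 → 49 → 46 → 30 → 11; FIFO queue: 55 → 12 → 10 → 44 → 51 → 40 → 53 → 41 → 50 → 49 → 46 → 30 → 36

insert 55 → {55}
insert 12 → {12, 55}
dequeue next → 12; now {55}
dequeue next → 55; now {}
insert 10 → {10}
insert 44 → {10, 44}
insert 51 → {10, 44, 51}
dequeue next → 10; now {44, 51}
dequeue next → 44; now {51}
dequeue next → 51; now {}
insert 40 → {40}
dequeue next → 40; now {}
insert 53 → {53}
insert 41 → {41, 53}
dequeue next → 41; now {53}
dequeue next → 53; now {}
insert 50 → {50}
dequeue next → 50; now {}
insert 49 → {49}
dequeue next → 49; now {}
insert 46 → {46}
dequeue next → 46; now {}
insert 30 → {30}
dequeue next → 30; now {}
insert 36 → {36}
insert 11 → {11, 36}
dequeue next → 11; now {36}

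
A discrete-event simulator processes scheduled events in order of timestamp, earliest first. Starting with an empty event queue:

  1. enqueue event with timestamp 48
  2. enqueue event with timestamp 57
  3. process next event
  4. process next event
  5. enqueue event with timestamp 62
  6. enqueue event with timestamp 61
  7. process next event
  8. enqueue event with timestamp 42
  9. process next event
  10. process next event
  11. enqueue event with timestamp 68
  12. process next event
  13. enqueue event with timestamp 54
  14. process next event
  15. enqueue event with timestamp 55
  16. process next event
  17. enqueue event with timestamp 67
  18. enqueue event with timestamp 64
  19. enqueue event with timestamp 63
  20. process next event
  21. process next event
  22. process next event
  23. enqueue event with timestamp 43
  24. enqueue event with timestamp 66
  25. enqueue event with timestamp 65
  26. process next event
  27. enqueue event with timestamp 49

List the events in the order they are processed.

[48, 57, 61, 42, 62, 68, 54, 55, 63, 64, 67, 43]

insert 48 → {48}
insert 57 → {48, 57}
process next event → 48; now {57}
process next event → 57; now {}
insert 62 → {62}
insert 61 → {61, 62}
process next event → 61; now {62}
insert 42 → {42, 62}
process next event → 42; now {62}
process next event → 62; now {}
insert 68 → {68}
process next event → 68; now {}
insert 54 → {54}
process next event → 54; now {}
insert 55 → {55}
process next event → 55; now {}
insert 67 → {67}
insert 64 → {64, 67}
insert 63 → {63, 64, 67}
process next event → 63; now {64, 67}
process next event → 64; now {67}
process next event → 67; now {}
insert 43 → {43}
insert 66 → {43, 66}
insert 65 → {43, 65, 66}
process next event → 43; now {65, 66}
insert 49 → {49, 65, 66}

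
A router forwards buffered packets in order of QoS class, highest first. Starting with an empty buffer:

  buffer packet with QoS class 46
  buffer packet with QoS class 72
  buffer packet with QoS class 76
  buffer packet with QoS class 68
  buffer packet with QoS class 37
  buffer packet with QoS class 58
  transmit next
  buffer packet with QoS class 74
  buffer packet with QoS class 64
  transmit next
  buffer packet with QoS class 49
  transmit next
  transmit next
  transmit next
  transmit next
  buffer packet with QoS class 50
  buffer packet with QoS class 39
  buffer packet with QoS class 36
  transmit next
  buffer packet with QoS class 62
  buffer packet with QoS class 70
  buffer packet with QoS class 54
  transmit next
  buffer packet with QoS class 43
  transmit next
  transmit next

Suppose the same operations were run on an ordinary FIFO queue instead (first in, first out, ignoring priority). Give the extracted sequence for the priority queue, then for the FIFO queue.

priority queue: [76, 74, 72, 68, 64, 58, 50, 70, 62, 54]; FIFO queue: 46 → 72 → 76 → 68 → 37 → 58 → 74 → 64 → 49 → 50

insert 46 → {46}
insert 72 → {72, 46}
insert 76 → {76, 72, 46}
insert 68 → {76, 72, 68, 46}
insert 37 → {76, 72, 68, 46, 37}
insert 58 → {76, 72, 68, 58, 46, 37}
transmit next → 76; now {72, 68, 58, 46, 37}
insert 74 → {74, 72, 68, 58, 46, 37}
insert 64 → {74, 72, 68, 64, 58, 46, 37}
transmit next → 74; now {72, 68, 64, 58, 46, 37}
insert 49 → {72, 68, 64, 58, 49, 46, 37}
transmit next → 72; now {68, 64, 58, 49, 46, 37}
transmit next → 68; now {64, 58, 49, 46, 37}
transmit next → 64; now {58, 49, 46, 37}
transmit next → 58; now {49, 46, 37}
insert 50 → {50, 49, 46, 37}
insert 39 → {50, 49, 46, 39, 37}
insert 36 → {50, 49, 46, 39, 37, 36}
transmit next → 50; now {49, 46, 39, 37, 36}
insert 62 → {62, 49, 46, 39, 37, 36}
insert 70 → {70, 62, 49, 46, 39, 37, 36}
insert 54 → {70, 62, 54, 49, 46, 39, 37, 36}
transmit next → 70; now {62, 54, 49, 46, 39, 37, 36}
insert 43 → {62, 54, 49, 46, 43, 39, 37, 36}
transmit next → 62; now {54, 49, 46, 43, 39, 37, 36}
transmit next → 54; now {49, 46, 43, 39, 37, 36}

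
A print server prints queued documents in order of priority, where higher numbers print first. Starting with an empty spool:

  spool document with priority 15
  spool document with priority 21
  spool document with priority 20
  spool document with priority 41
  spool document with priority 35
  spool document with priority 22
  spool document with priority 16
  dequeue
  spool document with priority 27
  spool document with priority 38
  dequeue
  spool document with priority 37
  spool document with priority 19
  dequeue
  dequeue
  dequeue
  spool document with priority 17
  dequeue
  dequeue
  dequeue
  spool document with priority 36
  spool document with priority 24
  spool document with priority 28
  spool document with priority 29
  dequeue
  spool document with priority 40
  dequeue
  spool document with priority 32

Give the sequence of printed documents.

insert 15 → {15}
insert 21 → {21, 15}
insert 20 → {21, 20, 15}
insert 41 → {41, 21, 20, 15}
insert 35 → {41, 35, 21, 20, 15}
insert 22 → {41, 35, 22, 21, 20, 15}
insert 16 → {41, 35, 22, 21, 20, 16, 15}
dequeue → 41; now {35, 22, 21, 20, 16, 15}
insert 27 → {35, 27, 22, 21, 20, 16, 15}
insert 38 → {38, 35, 27, 22, 21, 20, 16, 15}
dequeue → 38; now {35, 27, 22, 21, 20, 16, 15}
insert 37 → {37, 35, 27, 22, 21, 20, 16, 15}
insert 19 → {37, 35, 27, 22, 21, 20, 19, 16, 15}
dequeue → 37; now {35, 27, 22, 21, 20, 19, 16, 15}
dequeue → 35; now {27, 22, 21, 20, 19, 16, 15}
dequeue → 27; now {22, 21, 20, 19, 16, 15}
insert 17 → {22, 21, 20, 19, 17, 16, 15}
dequeue → 22; now {21, 20, 19, 17, 16, 15}
dequeue → 21; now {20, 19, 17, 16, 15}
dequeue → 20; now {19, 17, 16, 15}
insert 36 → {36, 19, 17, 16, 15}
insert 24 → {36, 24, 19, 17, 16, 15}
insert 28 → {36, 28, 24, 19, 17, 16, 15}
insert 29 → {36, 29, 28, 24, 19, 17, 16, 15}
dequeue → 36; now {29, 28, 24, 19, 17, 16, 15}
insert 40 → {40, 29, 28, 24, 19, 17, 16, 15}
dequeue → 40; now {29, 28, 24, 19, 17, 16, 15}
insert 32 → {32, 29, 28, 24, 19, 17, 16, 15}

41 → 38 → 37 → 35 → 27 → 22 → 21 → 20 → 36 → 40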